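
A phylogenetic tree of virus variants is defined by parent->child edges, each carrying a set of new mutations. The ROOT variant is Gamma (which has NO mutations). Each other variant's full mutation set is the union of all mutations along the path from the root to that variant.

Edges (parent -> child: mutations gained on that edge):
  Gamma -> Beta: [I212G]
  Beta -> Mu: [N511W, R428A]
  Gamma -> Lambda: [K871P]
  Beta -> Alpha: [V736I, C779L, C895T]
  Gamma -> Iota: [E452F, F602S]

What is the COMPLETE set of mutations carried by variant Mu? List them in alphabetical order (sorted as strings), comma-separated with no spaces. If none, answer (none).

Answer: I212G,N511W,R428A

Derivation:
At Gamma: gained [] -> total []
At Beta: gained ['I212G'] -> total ['I212G']
At Mu: gained ['N511W', 'R428A'] -> total ['I212G', 'N511W', 'R428A']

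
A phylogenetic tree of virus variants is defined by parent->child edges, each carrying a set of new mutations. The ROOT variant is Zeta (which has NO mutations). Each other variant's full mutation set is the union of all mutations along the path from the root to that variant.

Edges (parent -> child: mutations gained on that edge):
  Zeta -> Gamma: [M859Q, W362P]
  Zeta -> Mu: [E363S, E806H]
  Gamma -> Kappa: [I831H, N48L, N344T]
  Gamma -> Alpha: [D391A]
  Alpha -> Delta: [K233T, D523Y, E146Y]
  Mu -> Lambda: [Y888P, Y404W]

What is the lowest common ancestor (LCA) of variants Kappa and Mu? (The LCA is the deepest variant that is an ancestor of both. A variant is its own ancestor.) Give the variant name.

Path from root to Kappa: Zeta -> Gamma -> Kappa
  ancestors of Kappa: {Zeta, Gamma, Kappa}
Path from root to Mu: Zeta -> Mu
  ancestors of Mu: {Zeta, Mu}
Common ancestors: {Zeta}
Walk up from Mu: Mu (not in ancestors of Kappa), Zeta (in ancestors of Kappa)
Deepest common ancestor (LCA) = Zeta

Answer: Zeta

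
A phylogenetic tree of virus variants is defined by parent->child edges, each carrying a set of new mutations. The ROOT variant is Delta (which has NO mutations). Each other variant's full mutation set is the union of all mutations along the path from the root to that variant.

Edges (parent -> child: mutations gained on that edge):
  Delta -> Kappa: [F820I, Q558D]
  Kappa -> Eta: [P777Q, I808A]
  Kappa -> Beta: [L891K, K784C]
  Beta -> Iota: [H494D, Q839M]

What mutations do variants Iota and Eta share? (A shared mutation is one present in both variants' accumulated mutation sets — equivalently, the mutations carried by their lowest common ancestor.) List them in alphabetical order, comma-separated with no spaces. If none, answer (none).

Answer: F820I,Q558D

Derivation:
Accumulating mutations along path to Iota:
  At Delta: gained [] -> total []
  At Kappa: gained ['F820I', 'Q558D'] -> total ['F820I', 'Q558D']
  At Beta: gained ['L891K', 'K784C'] -> total ['F820I', 'K784C', 'L891K', 'Q558D']
  At Iota: gained ['H494D', 'Q839M'] -> total ['F820I', 'H494D', 'K784C', 'L891K', 'Q558D', 'Q839M']
Mutations(Iota) = ['F820I', 'H494D', 'K784C', 'L891K', 'Q558D', 'Q839M']
Accumulating mutations along path to Eta:
  At Delta: gained [] -> total []
  At Kappa: gained ['F820I', 'Q558D'] -> total ['F820I', 'Q558D']
  At Eta: gained ['P777Q', 'I808A'] -> total ['F820I', 'I808A', 'P777Q', 'Q558D']
Mutations(Eta) = ['F820I', 'I808A', 'P777Q', 'Q558D']
Intersection: ['F820I', 'H494D', 'K784C', 'L891K', 'Q558D', 'Q839M'] ∩ ['F820I', 'I808A', 'P777Q', 'Q558D'] = ['F820I', 'Q558D']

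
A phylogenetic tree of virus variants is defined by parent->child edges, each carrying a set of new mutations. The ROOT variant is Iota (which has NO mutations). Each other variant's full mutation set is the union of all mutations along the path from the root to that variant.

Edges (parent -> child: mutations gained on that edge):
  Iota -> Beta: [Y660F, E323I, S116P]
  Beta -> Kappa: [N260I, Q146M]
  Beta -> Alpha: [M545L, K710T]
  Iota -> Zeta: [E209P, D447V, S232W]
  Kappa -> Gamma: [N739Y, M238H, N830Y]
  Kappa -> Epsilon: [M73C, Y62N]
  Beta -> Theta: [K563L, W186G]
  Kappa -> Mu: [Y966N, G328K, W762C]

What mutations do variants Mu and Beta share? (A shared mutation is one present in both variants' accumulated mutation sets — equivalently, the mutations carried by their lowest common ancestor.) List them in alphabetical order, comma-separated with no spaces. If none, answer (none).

Answer: E323I,S116P,Y660F

Derivation:
Accumulating mutations along path to Mu:
  At Iota: gained [] -> total []
  At Beta: gained ['Y660F', 'E323I', 'S116P'] -> total ['E323I', 'S116P', 'Y660F']
  At Kappa: gained ['N260I', 'Q146M'] -> total ['E323I', 'N260I', 'Q146M', 'S116P', 'Y660F']
  At Mu: gained ['Y966N', 'G328K', 'W762C'] -> total ['E323I', 'G328K', 'N260I', 'Q146M', 'S116P', 'W762C', 'Y660F', 'Y966N']
Mutations(Mu) = ['E323I', 'G328K', 'N260I', 'Q146M', 'S116P', 'W762C', 'Y660F', 'Y966N']
Accumulating mutations along path to Beta:
  At Iota: gained [] -> total []
  At Beta: gained ['Y660F', 'E323I', 'S116P'] -> total ['E323I', 'S116P', 'Y660F']
Mutations(Beta) = ['E323I', 'S116P', 'Y660F']
Intersection: ['E323I', 'G328K', 'N260I', 'Q146M', 'S116P', 'W762C', 'Y660F', 'Y966N'] ∩ ['E323I', 'S116P', 'Y660F'] = ['E323I', 'S116P', 'Y660F']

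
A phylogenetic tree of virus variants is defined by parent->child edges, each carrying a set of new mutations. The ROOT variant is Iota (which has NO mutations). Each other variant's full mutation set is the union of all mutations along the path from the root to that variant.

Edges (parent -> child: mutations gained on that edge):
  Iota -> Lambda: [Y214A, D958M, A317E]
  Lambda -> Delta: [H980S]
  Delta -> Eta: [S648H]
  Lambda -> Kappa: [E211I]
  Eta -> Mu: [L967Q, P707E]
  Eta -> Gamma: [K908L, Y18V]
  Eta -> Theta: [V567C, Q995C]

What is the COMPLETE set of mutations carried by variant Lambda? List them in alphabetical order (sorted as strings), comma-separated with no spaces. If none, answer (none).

Answer: A317E,D958M,Y214A

Derivation:
At Iota: gained [] -> total []
At Lambda: gained ['Y214A', 'D958M', 'A317E'] -> total ['A317E', 'D958M', 'Y214A']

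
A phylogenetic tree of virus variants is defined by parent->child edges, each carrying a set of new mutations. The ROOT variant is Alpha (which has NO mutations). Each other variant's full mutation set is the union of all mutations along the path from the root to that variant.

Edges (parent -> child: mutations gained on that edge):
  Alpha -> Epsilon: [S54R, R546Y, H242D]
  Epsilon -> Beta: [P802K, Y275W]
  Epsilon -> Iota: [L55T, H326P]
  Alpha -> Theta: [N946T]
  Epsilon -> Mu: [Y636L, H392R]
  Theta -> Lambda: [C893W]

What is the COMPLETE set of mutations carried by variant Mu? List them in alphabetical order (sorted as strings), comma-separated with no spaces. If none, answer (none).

Answer: H242D,H392R,R546Y,S54R,Y636L

Derivation:
At Alpha: gained [] -> total []
At Epsilon: gained ['S54R', 'R546Y', 'H242D'] -> total ['H242D', 'R546Y', 'S54R']
At Mu: gained ['Y636L', 'H392R'] -> total ['H242D', 'H392R', 'R546Y', 'S54R', 'Y636L']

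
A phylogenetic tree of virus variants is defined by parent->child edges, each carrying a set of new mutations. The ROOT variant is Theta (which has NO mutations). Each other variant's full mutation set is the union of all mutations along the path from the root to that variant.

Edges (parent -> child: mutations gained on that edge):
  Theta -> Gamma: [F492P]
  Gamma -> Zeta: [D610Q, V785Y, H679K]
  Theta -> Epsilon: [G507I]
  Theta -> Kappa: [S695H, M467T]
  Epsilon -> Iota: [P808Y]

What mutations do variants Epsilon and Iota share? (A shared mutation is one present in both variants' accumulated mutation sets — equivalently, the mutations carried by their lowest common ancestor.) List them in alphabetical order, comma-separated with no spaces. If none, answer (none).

Answer: G507I

Derivation:
Accumulating mutations along path to Epsilon:
  At Theta: gained [] -> total []
  At Epsilon: gained ['G507I'] -> total ['G507I']
Mutations(Epsilon) = ['G507I']
Accumulating mutations along path to Iota:
  At Theta: gained [] -> total []
  At Epsilon: gained ['G507I'] -> total ['G507I']
  At Iota: gained ['P808Y'] -> total ['G507I', 'P808Y']
Mutations(Iota) = ['G507I', 'P808Y']
Intersection: ['G507I'] ∩ ['G507I', 'P808Y'] = ['G507I']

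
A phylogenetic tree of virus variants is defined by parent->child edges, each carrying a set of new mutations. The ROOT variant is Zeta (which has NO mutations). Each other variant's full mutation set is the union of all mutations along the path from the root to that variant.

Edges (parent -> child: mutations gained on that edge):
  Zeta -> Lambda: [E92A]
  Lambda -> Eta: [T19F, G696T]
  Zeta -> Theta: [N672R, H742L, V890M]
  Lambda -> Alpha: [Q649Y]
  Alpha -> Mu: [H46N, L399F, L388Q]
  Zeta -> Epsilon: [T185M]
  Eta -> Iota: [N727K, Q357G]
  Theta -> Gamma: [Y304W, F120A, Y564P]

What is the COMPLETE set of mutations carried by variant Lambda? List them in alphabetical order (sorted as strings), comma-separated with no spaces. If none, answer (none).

At Zeta: gained [] -> total []
At Lambda: gained ['E92A'] -> total ['E92A']

Answer: E92A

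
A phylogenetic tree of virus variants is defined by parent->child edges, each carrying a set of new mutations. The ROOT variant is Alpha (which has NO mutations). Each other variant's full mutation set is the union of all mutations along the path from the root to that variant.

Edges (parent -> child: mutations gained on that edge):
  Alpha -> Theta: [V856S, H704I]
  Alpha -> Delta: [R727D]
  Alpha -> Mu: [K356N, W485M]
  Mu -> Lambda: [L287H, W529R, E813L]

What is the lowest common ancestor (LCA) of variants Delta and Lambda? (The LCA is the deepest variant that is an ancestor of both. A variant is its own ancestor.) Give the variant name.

Answer: Alpha

Derivation:
Path from root to Delta: Alpha -> Delta
  ancestors of Delta: {Alpha, Delta}
Path from root to Lambda: Alpha -> Mu -> Lambda
  ancestors of Lambda: {Alpha, Mu, Lambda}
Common ancestors: {Alpha}
Walk up from Lambda: Lambda (not in ancestors of Delta), Mu (not in ancestors of Delta), Alpha (in ancestors of Delta)
Deepest common ancestor (LCA) = Alpha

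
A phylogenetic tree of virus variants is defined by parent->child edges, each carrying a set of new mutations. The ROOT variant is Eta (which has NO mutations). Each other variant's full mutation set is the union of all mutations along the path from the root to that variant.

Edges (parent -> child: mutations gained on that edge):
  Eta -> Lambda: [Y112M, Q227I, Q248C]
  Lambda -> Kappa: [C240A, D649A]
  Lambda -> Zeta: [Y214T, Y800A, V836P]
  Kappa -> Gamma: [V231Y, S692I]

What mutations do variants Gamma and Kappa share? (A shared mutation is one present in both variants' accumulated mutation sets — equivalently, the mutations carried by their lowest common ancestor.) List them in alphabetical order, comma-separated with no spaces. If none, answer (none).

Accumulating mutations along path to Gamma:
  At Eta: gained [] -> total []
  At Lambda: gained ['Y112M', 'Q227I', 'Q248C'] -> total ['Q227I', 'Q248C', 'Y112M']
  At Kappa: gained ['C240A', 'D649A'] -> total ['C240A', 'D649A', 'Q227I', 'Q248C', 'Y112M']
  At Gamma: gained ['V231Y', 'S692I'] -> total ['C240A', 'D649A', 'Q227I', 'Q248C', 'S692I', 'V231Y', 'Y112M']
Mutations(Gamma) = ['C240A', 'D649A', 'Q227I', 'Q248C', 'S692I', 'V231Y', 'Y112M']
Accumulating mutations along path to Kappa:
  At Eta: gained [] -> total []
  At Lambda: gained ['Y112M', 'Q227I', 'Q248C'] -> total ['Q227I', 'Q248C', 'Y112M']
  At Kappa: gained ['C240A', 'D649A'] -> total ['C240A', 'D649A', 'Q227I', 'Q248C', 'Y112M']
Mutations(Kappa) = ['C240A', 'D649A', 'Q227I', 'Q248C', 'Y112M']
Intersection: ['C240A', 'D649A', 'Q227I', 'Q248C', 'S692I', 'V231Y', 'Y112M'] ∩ ['C240A', 'D649A', 'Q227I', 'Q248C', 'Y112M'] = ['C240A', 'D649A', 'Q227I', 'Q248C', 'Y112M']

Answer: C240A,D649A,Q227I,Q248C,Y112M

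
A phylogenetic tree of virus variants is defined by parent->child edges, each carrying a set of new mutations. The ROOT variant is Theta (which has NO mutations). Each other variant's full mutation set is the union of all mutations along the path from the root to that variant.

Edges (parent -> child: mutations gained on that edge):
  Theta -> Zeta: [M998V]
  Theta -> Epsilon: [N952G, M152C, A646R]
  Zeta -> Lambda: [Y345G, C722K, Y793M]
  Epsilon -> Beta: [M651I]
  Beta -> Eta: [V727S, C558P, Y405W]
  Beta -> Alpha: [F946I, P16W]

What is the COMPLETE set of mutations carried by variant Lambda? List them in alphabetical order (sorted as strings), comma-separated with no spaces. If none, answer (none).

At Theta: gained [] -> total []
At Zeta: gained ['M998V'] -> total ['M998V']
At Lambda: gained ['Y345G', 'C722K', 'Y793M'] -> total ['C722K', 'M998V', 'Y345G', 'Y793M']

Answer: C722K,M998V,Y345G,Y793M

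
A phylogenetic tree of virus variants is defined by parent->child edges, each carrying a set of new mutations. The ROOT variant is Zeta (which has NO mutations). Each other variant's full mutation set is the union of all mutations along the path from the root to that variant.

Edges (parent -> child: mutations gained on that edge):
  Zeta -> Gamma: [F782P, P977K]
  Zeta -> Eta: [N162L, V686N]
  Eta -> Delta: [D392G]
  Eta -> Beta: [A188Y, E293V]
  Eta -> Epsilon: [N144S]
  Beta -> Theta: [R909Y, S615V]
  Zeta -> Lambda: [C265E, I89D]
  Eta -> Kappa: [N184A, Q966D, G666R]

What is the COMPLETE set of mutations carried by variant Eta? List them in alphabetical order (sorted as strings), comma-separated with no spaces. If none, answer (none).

At Zeta: gained [] -> total []
At Eta: gained ['N162L', 'V686N'] -> total ['N162L', 'V686N']

Answer: N162L,V686N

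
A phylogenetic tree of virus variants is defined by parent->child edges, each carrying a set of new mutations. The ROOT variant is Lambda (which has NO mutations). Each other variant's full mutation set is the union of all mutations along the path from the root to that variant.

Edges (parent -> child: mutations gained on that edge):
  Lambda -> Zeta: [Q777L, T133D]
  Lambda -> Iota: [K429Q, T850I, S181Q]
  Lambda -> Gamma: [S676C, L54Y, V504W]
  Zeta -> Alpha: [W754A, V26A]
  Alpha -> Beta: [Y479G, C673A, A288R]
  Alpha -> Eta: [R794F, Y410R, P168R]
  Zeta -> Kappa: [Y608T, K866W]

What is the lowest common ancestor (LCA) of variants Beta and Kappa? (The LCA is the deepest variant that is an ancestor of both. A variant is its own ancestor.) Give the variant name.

Answer: Zeta

Derivation:
Path from root to Beta: Lambda -> Zeta -> Alpha -> Beta
  ancestors of Beta: {Lambda, Zeta, Alpha, Beta}
Path from root to Kappa: Lambda -> Zeta -> Kappa
  ancestors of Kappa: {Lambda, Zeta, Kappa}
Common ancestors: {Lambda, Zeta}
Walk up from Kappa: Kappa (not in ancestors of Beta), Zeta (in ancestors of Beta), Lambda (in ancestors of Beta)
Deepest common ancestor (LCA) = Zeta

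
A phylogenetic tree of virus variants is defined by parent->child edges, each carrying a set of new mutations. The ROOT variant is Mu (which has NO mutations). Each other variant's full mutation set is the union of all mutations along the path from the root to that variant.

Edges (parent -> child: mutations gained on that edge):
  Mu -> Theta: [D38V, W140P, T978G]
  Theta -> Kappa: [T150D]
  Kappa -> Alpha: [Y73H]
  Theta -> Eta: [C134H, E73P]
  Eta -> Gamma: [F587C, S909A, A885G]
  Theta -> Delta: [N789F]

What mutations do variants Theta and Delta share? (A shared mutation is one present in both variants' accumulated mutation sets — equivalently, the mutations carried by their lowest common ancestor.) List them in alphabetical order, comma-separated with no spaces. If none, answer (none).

Accumulating mutations along path to Theta:
  At Mu: gained [] -> total []
  At Theta: gained ['D38V', 'W140P', 'T978G'] -> total ['D38V', 'T978G', 'W140P']
Mutations(Theta) = ['D38V', 'T978G', 'W140P']
Accumulating mutations along path to Delta:
  At Mu: gained [] -> total []
  At Theta: gained ['D38V', 'W140P', 'T978G'] -> total ['D38V', 'T978G', 'W140P']
  At Delta: gained ['N789F'] -> total ['D38V', 'N789F', 'T978G', 'W140P']
Mutations(Delta) = ['D38V', 'N789F', 'T978G', 'W140P']
Intersection: ['D38V', 'T978G', 'W140P'] ∩ ['D38V', 'N789F', 'T978G', 'W140P'] = ['D38V', 'T978G', 'W140P']

Answer: D38V,T978G,W140P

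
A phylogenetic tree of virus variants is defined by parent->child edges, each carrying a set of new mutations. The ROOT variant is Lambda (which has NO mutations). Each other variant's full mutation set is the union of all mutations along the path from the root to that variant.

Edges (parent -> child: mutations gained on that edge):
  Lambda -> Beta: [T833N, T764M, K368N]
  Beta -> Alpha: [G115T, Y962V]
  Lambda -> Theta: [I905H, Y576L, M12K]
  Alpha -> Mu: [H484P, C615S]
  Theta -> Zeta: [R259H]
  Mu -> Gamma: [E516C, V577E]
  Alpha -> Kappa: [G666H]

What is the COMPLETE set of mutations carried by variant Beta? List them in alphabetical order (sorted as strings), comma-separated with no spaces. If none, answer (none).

Answer: K368N,T764M,T833N

Derivation:
At Lambda: gained [] -> total []
At Beta: gained ['T833N', 'T764M', 'K368N'] -> total ['K368N', 'T764M', 'T833N']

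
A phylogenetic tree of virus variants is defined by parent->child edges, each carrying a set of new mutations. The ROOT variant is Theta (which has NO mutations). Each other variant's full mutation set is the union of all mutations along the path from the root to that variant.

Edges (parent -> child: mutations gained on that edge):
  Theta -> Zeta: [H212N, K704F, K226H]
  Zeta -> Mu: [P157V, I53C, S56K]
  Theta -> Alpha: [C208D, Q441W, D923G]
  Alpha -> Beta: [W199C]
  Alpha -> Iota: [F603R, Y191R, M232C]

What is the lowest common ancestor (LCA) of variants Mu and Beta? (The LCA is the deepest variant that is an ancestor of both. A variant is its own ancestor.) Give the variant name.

Path from root to Mu: Theta -> Zeta -> Mu
  ancestors of Mu: {Theta, Zeta, Mu}
Path from root to Beta: Theta -> Alpha -> Beta
  ancestors of Beta: {Theta, Alpha, Beta}
Common ancestors: {Theta}
Walk up from Beta: Beta (not in ancestors of Mu), Alpha (not in ancestors of Mu), Theta (in ancestors of Mu)
Deepest common ancestor (LCA) = Theta

Answer: Theta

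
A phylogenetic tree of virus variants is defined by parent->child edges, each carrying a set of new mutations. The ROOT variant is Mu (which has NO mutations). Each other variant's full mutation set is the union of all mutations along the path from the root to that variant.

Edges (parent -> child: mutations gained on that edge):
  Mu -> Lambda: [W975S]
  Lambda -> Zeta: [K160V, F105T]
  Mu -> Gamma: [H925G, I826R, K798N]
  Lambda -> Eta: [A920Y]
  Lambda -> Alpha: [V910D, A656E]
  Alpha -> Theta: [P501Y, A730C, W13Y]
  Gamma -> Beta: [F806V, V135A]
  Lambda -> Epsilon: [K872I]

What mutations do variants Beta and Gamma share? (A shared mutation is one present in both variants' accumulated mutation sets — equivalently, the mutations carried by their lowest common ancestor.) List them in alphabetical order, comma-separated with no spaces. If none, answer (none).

Answer: H925G,I826R,K798N

Derivation:
Accumulating mutations along path to Beta:
  At Mu: gained [] -> total []
  At Gamma: gained ['H925G', 'I826R', 'K798N'] -> total ['H925G', 'I826R', 'K798N']
  At Beta: gained ['F806V', 'V135A'] -> total ['F806V', 'H925G', 'I826R', 'K798N', 'V135A']
Mutations(Beta) = ['F806V', 'H925G', 'I826R', 'K798N', 'V135A']
Accumulating mutations along path to Gamma:
  At Mu: gained [] -> total []
  At Gamma: gained ['H925G', 'I826R', 'K798N'] -> total ['H925G', 'I826R', 'K798N']
Mutations(Gamma) = ['H925G', 'I826R', 'K798N']
Intersection: ['F806V', 'H925G', 'I826R', 'K798N', 'V135A'] ∩ ['H925G', 'I826R', 'K798N'] = ['H925G', 'I826R', 'K798N']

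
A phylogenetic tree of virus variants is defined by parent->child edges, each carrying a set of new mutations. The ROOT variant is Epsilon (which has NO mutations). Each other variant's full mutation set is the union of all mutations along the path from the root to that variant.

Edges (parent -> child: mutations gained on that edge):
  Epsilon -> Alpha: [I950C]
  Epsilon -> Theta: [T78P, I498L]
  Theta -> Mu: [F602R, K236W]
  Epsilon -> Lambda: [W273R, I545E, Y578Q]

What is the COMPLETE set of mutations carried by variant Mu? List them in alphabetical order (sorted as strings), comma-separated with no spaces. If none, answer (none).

Answer: F602R,I498L,K236W,T78P

Derivation:
At Epsilon: gained [] -> total []
At Theta: gained ['T78P', 'I498L'] -> total ['I498L', 'T78P']
At Mu: gained ['F602R', 'K236W'] -> total ['F602R', 'I498L', 'K236W', 'T78P']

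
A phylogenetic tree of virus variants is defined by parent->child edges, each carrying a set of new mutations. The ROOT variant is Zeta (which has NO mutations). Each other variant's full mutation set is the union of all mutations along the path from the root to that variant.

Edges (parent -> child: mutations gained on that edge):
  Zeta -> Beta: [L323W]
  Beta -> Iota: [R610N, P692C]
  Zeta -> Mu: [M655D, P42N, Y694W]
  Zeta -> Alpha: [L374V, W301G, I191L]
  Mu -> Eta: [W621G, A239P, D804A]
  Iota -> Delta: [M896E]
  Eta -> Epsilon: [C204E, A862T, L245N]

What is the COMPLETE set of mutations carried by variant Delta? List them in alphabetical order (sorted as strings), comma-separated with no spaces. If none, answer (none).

At Zeta: gained [] -> total []
At Beta: gained ['L323W'] -> total ['L323W']
At Iota: gained ['R610N', 'P692C'] -> total ['L323W', 'P692C', 'R610N']
At Delta: gained ['M896E'] -> total ['L323W', 'M896E', 'P692C', 'R610N']

Answer: L323W,M896E,P692C,R610N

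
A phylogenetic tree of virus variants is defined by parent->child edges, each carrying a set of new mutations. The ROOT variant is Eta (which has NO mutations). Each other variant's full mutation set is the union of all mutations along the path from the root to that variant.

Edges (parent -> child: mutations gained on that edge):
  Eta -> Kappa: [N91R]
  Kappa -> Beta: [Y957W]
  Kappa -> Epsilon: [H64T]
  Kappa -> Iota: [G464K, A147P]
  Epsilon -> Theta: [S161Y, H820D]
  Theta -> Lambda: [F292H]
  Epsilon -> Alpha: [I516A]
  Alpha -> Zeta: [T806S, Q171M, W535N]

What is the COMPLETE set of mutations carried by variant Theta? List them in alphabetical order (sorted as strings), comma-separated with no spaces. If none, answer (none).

At Eta: gained [] -> total []
At Kappa: gained ['N91R'] -> total ['N91R']
At Epsilon: gained ['H64T'] -> total ['H64T', 'N91R']
At Theta: gained ['S161Y', 'H820D'] -> total ['H64T', 'H820D', 'N91R', 'S161Y']

Answer: H64T,H820D,N91R,S161Y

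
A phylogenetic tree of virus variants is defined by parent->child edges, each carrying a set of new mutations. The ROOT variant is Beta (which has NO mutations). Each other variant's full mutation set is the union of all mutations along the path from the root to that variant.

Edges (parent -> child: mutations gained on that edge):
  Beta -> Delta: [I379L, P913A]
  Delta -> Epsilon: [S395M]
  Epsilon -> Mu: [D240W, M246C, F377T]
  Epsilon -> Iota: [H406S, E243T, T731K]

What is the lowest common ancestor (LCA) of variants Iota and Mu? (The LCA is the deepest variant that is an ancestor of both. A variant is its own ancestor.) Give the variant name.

Path from root to Iota: Beta -> Delta -> Epsilon -> Iota
  ancestors of Iota: {Beta, Delta, Epsilon, Iota}
Path from root to Mu: Beta -> Delta -> Epsilon -> Mu
  ancestors of Mu: {Beta, Delta, Epsilon, Mu}
Common ancestors: {Beta, Delta, Epsilon}
Walk up from Mu: Mu (not in ancestors of Iota), Epsilon (in ancestors of Iota), Delta (in ancestors of Iota), Beta (in ancestors of Iota)
Deepest common ancestor (LCA) = Epsilon

Answer: Epsilon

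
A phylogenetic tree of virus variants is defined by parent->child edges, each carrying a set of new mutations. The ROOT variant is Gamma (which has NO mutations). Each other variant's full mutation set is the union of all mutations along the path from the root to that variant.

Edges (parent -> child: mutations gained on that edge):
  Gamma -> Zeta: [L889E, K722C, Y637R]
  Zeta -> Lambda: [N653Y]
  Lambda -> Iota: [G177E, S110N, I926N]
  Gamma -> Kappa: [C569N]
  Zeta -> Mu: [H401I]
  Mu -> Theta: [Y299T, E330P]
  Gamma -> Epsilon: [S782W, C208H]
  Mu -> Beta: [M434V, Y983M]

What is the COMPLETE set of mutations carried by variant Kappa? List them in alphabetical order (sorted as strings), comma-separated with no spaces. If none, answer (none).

At Gamma: gained [] -> total []
At Kappa: gained ['C569N'] -> total ['C569N']

Answer: C569N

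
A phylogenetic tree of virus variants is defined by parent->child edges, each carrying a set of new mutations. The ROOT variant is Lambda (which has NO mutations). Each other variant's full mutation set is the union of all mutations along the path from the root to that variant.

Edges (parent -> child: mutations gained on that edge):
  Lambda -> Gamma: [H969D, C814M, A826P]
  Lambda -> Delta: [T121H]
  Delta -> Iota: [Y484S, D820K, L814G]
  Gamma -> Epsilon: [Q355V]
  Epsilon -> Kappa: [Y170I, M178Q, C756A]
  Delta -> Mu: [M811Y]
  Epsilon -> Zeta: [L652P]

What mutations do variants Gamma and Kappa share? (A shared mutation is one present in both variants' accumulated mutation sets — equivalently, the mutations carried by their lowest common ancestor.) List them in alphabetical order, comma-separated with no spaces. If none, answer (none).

Answer: A826P,C814M,H969D

Derivation:
Accumulating mutations along path to Gamma:
  At Lambda: gained [] -> total []
  At Gamma: gained ['H969D', 'C814M', 'A826P'] -> total ['A826P', 'C814M', 'H969D']
Mutations(Gamma) = ['A826P', 'C814M', 'H969D']
Accumulating mutations along path to Kappa:
  At Lambda: gained [] -> total []
  At Gamma: gained ['H969D', 'C814M', 'A826P'] -> total ['A826P', 'C814M', 'H969D']
  At Epsilon: gained ['Q355V'] -> total ['A826P', 'C814M', 'H969D', 'Q355V']
  At Kappa: gained ['Y170I', 'M178Q', 'C756A'] -> total ['A826P', 'C756A', 'C814M', 'H969D', 'M178Q', 'Q355V', 'Y170I']
Mutations(Kappa) = ['A826P', 'C756A', 'C814M', 'H969D', 'M178Q', 'Q355V', 'Y170I']
Intersection: ['A826P', 'C814M', 'H969D'] ∩ ['A826P', 'C756A', 'C814M', 'H969D', 'M178Q', 'Q355V', 'Y170I'] = ['A826P', 'C814M', 'H969D']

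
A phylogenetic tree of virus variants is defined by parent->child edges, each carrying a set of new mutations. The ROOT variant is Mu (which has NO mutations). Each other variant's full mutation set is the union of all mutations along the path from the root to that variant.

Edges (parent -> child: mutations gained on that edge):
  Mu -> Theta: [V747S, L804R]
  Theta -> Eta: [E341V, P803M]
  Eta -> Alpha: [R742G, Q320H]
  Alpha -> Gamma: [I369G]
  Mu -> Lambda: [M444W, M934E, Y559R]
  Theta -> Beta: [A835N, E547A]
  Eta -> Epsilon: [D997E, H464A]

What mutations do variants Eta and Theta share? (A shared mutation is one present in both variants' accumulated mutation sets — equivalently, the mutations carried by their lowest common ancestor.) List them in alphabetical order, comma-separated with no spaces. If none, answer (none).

Answer: L804R,V747S

Derivation:
Accumulating mutations along path to Eta:
  At Mu: gained [] -> total []
  At Theta: gained ['V747S', 'L804R'] -> total ['L804R', 'V747S']
  At Eta: gained ['E341V', 'P803M'] -> total ['E341V', 'L804R', 'P803M', 'V747S']
Mutations(Eta) = ['E341V', 'L804R', 'P803M', 'V747S']
Accumulating mutations along path to Theta:
  At Mu: gained [] -> total []
  At Theta: gained ['V747S', 'L804R'] -> total ['L804R', 'V747S']
Mutations(Theta) = ['L804R', 'V747S']
Intersection: ['E341V', 'L804R', 'P803M', 'V747S'] ∩ ['L804R', 'V747S'] = ['L804R', 'V747S']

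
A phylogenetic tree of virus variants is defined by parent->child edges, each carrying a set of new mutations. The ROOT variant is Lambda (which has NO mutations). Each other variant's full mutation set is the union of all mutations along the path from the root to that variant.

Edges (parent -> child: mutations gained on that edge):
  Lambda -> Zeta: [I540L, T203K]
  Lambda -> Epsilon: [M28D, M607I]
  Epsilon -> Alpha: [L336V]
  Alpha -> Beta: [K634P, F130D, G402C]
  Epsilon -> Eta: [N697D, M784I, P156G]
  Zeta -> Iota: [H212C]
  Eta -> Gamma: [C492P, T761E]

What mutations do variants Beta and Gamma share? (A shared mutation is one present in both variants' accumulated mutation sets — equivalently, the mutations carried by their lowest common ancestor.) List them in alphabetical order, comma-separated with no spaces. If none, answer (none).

Accumulating mutations along path to Beta:
  At Lambda: gained [] -> total []
  At Epsilon: gained ['M28D', 'M607I'] -> total ['M28D', 'M607I']
  At Alpha: gained ['L336V'] -> total ['L336V', 'M28D', 'M607I']
  At Beta: gained ['K634P', 'F130D', 'G402C'] -> total ['F130D', 'G402C', 'K634P', 'L336V', 'M28D', 'M607I']
Mutations(Beta) = ['F130D', 'G402C', 'K634P', 'L336V', 'M28D', 'M607I']
Accumulating mutations along path to Gamma:
  At Lambda: gained [] -> total []
  At Epsilon: gained ['M28D', 'M607I'] -> total ['M28D', 'M607I']
  At Eta: gained ['N697D', 'M784I', 'P156G'] -> total ['M28D', 'M607I', 'M784I', 'N697D', 'P156G']
  At Gamma: gained ['C492P', 'T761E'] -> total ['C492P', 'M28D', 'M607I', 'M784I', 'N697D', 'P156G', 'T761E']
Mutations(Gamma) = ['C492P', 'M28D', 'M607I', 'M784I', 'N697D', 'P156G', 'T761E']
Intersection: ['F130D', 'G402C', 'K634P', 'L336V', 'M28D', 'M607I'] ∩ ['C492P', 'M28D', 'M607I', 'M784I', 'N697D', 'P156G', 'T761E'] = ['M28D', 'M607I']

Answer: M28D,M607I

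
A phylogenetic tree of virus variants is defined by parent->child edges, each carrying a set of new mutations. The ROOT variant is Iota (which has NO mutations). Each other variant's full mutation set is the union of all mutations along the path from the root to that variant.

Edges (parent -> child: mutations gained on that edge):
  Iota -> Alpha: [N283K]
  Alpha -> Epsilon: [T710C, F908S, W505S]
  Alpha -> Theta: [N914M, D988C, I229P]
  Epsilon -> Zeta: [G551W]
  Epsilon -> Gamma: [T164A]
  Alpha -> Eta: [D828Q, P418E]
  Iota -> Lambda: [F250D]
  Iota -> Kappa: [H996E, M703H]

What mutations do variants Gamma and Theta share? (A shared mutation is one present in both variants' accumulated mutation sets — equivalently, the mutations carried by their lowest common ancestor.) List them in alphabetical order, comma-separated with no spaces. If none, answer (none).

Answer: N283K

Derivation:
Accumulating mutations along path to Gamma:
  At Iota: gained [] -> total []
  At Alpha: gained ['N283K'] -> total ['N283K']
  At Epsilon: gained ['T710C', 'F908S', 'W505S'] -> total ['F908S', 'N283K', 'T710C', 'W505S']
  At Gamma: gained ['T164A'] -> total ['F908S', 'N283K', 'T164A', 'T710C', 'W505S']
Mutations(Gamma) = ['F908S', 'N283K', 'T164A', 'T710C', 'W505S']
Accumulating mutations along path to Theta:
  At Iota: gained [] -> total []
  At Alpha: gained ['N283K'] -> total ['N283K']
  At Theta: gained ['N914M', 'D988C', 'I229P'] -> total ['D988C', 'I229P', 'N283K', 'N914M']
Mutations(Theta) = ['D988C', 'I229P', 'N283K', 'N914M']
Intersection: ['F908S', 'N283K', 'T164A', 'T710C', 'W505S'] ∩ ['D988C', 'I229P', 'N283K', 'N914M'] = ['N283K']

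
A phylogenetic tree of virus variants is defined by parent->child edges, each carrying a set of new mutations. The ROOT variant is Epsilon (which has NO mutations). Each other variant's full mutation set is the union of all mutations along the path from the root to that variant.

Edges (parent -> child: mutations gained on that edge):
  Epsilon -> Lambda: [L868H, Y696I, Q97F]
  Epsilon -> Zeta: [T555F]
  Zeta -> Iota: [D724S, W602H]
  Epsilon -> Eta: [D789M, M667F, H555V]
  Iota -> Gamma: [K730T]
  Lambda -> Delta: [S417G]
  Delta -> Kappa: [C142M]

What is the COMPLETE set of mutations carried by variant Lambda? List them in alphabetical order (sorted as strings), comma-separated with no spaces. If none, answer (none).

Answer: L868H,Q97F,Y696I

Derivation:
At Epsilon: gained [] -> total []
At Lambda: gained ['L868H', 'Y696I', 'Q97F'] -> total ['L868H', 'Q97F', 'Y696I']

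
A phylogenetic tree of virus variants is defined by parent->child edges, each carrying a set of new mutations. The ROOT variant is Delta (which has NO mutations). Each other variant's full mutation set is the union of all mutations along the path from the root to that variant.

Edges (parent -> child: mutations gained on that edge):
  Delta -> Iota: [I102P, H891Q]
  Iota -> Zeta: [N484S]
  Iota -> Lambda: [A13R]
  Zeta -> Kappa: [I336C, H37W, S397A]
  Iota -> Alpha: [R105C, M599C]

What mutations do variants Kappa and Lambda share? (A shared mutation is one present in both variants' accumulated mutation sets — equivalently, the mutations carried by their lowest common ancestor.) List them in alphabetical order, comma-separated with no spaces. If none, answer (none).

Answer: H891Q,I102P

Derivation:
Accumulating mutations along path to Kappa:
  At Delta: gained [] -> total []
  At Iota: gained ['I102P', 'H891Q'] -> total ['H891Q', 'I102P']
  At Zeta: gained ['N484S'] -> total ['H891Q', 'I102P', 'N484S']
  At Kappa: gained ['I336C', 'H37W', 'S397A'] -> total ['H37W', 'H891Q', 'I102P', 'I336C', 'N484S', 'S397A']
Mutations(Kappa) = ['H37W', 'H891Q', 'I102P', 'I336C', 'N484S', 'S397A']
Accumulating mutations along path to Lambda:
  At Delta: gained [] -> total []
  At Iota: gained ['I102P', 'H891Q'] -> total ['H891Q', 'I102P']
  At Lambda: gained ['A13R'] -> total ['A13R', 'H891Q', 'I102P']
Mutations(Lambda) = ['A13R', 'H891Q', 'I102P']
Intersection: ['H37W', 'H891Q', 'I102P', 'I336C', 'N484S', 'S397A'] ∩ ['A13R', 'H891Q', 'I102P'] = ['H891Q', 'I102P']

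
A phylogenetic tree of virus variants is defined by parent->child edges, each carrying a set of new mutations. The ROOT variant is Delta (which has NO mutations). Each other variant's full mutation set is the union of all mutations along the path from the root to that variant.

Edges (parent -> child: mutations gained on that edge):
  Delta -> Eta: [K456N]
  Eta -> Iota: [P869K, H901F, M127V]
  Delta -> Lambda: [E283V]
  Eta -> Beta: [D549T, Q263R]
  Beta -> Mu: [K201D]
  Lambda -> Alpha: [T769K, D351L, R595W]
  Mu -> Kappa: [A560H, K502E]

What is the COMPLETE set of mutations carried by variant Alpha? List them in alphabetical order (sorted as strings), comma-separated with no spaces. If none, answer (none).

At Delta: gained [] -> total []
At Lambda: gained ['E283V'] -> total ['E283V']
At Alpha: gained ['T769K', 'D351L', 'R595W'] -> total ['D351L', 'E283V', 'R595W', 'T769K']

Answer: D351L,E283V,R595W,T769K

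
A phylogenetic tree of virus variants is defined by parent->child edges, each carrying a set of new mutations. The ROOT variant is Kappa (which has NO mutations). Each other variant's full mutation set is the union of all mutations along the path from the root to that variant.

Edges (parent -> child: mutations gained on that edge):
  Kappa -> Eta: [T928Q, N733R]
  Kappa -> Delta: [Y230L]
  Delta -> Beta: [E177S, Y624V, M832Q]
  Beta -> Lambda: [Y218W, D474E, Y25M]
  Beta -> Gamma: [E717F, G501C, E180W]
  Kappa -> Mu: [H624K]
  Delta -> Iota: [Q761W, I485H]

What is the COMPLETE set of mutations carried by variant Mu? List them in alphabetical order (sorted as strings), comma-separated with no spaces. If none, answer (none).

At Kappa: gained [] -> total []
At Mu: gained ['H624K'] -> total ['H624K']

Answer: H624K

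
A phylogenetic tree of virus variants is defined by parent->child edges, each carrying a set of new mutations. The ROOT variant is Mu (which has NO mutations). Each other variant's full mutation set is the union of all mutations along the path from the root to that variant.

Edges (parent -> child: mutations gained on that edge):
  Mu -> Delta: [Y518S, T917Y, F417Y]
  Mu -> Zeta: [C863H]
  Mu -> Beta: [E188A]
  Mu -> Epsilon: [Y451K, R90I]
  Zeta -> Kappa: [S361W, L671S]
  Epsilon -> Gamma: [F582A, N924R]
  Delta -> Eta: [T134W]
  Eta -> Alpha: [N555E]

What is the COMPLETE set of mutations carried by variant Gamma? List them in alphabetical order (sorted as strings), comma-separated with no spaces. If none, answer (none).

At Mu: gained [] -> total []
At Epsilon: gained ['Y451K', 'R90I'] -> total ['R90I', 'Y451K']
At Gamma: gained ['F582A', 'N924R'] -> total ['F582A', 'N924R', 'R90I', 'Y451K']

Answer: F582A,N924R,R90I,Y451K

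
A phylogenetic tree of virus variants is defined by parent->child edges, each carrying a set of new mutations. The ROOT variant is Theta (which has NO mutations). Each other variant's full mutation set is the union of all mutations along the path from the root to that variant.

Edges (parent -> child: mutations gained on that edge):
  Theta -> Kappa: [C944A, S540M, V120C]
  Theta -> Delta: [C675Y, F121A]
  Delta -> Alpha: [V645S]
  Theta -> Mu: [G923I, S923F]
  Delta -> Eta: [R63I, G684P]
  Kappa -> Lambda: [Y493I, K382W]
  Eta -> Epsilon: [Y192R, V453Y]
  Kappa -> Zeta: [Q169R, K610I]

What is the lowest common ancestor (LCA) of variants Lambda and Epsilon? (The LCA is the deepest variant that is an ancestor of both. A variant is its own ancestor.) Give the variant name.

Answer: Theta

Derivation:
Path from root to Lambda: Theta -> Kappa -> Lambda
  ancestors of Lambda: {Theta, Kappa, Lambda}
Path from root to Epsilon: Theta -> Delta -> Eta -> Epsilon
  ancestors of Epsilon: {Theta, Delta, Eta, Epsilon}
Common ancestors: {Theta}
Walk up from Epsilon: Epsilon (not in ancestors of Lambda), Eta (not in ancestors of Lambda), Delta (not in ancestors of Lambda), Theta (in ancestors of Lambda)
Deepest common ancestor (LCA) = Theta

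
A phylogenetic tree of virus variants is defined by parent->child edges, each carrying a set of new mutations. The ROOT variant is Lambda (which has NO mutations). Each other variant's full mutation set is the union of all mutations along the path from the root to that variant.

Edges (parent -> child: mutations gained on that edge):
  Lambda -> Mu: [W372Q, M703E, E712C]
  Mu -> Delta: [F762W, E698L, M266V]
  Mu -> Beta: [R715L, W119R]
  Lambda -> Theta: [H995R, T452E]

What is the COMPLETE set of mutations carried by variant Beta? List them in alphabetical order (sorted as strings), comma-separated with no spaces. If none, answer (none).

Answer: E712C,M703E,R715L,W119R,W372Q

Derivation:
At Lambda: gained [] -> total []
At Mu: gained ['W372Q', 'M703E', 'E712C'] -> total ['E712C', 'M703E', 'W372Q']
At Beta: gained ['R715L', 'W119R'] -> total ['E712C', 'M703E', 'R715L', 'W119R', 'W372Q']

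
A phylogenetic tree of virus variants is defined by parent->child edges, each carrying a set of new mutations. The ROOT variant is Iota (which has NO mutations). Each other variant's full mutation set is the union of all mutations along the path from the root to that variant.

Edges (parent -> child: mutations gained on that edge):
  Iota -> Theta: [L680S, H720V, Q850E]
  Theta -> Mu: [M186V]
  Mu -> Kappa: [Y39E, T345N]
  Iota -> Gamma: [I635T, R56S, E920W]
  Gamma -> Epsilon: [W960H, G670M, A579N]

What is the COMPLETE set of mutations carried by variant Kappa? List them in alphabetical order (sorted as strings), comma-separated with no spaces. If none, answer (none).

Answer: H720V,L680S,M186V,Q850E,T345N,Y39E

Derivation:
At Iota: gained [] -> total []
At Theta: gained ['L680S', 'H720V', 'Q850E'] -> total ['H720V', 'L680S', 'Q850E']
At Mu: gained ['M186V'] -> total ['H720V', 'L680S', 'M186V', 'Q850E']
At Kappa: gained ['Y39E', 'T345N'] -> total ['H720V', 'L680S', 'M186V', 'Q850E', 'T345N', 'Y39E']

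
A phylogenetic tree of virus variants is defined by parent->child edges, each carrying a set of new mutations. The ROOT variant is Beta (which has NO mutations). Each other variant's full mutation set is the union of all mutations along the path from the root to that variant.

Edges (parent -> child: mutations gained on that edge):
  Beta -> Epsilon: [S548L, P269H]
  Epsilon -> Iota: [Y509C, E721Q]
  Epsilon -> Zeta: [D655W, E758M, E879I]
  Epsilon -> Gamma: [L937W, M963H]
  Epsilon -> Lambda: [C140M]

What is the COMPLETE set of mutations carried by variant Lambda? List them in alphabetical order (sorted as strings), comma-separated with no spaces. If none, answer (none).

Answer: C140M,P269H,S548L

Derivation:
At Beta: gained [] -> total []
At Epsilon: gained ['S548L', 'P269H'] -> total ['P269H', 'S548L']
At Lambda: gained ['C140M'] -> total ['C140M', 'P269H', 'S548L']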